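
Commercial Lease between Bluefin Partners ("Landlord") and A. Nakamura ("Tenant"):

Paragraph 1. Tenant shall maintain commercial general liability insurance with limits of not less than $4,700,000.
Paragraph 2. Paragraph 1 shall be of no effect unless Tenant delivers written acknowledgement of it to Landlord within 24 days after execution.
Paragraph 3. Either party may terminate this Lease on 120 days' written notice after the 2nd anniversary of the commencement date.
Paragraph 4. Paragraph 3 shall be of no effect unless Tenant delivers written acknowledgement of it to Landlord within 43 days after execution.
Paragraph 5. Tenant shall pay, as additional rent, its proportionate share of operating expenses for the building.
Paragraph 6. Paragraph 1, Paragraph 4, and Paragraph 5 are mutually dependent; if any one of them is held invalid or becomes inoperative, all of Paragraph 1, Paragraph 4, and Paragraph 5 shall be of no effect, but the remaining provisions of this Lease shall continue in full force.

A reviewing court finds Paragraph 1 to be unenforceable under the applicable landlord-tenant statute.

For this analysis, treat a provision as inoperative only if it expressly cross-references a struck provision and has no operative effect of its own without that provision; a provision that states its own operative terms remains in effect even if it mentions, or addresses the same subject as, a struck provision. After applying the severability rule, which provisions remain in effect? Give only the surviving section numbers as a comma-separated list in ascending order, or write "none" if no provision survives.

3, 6

Paragraph 1 is struck. Paragraph 2 operates only by reference to Paragraph 1, so it falls with Paragraph 1. Paragraph 6 declares Paragraph 1, Paragraph 4, and Paragraph 5 mutually dependent; since one of them has fallen, all of them are of no effect. That brings down Paragraph 4 and Paragraph 5 as well. The remainder continues in force under Paragraph 6. That leaves Paragraph 3 and Paragraph 6 in effect.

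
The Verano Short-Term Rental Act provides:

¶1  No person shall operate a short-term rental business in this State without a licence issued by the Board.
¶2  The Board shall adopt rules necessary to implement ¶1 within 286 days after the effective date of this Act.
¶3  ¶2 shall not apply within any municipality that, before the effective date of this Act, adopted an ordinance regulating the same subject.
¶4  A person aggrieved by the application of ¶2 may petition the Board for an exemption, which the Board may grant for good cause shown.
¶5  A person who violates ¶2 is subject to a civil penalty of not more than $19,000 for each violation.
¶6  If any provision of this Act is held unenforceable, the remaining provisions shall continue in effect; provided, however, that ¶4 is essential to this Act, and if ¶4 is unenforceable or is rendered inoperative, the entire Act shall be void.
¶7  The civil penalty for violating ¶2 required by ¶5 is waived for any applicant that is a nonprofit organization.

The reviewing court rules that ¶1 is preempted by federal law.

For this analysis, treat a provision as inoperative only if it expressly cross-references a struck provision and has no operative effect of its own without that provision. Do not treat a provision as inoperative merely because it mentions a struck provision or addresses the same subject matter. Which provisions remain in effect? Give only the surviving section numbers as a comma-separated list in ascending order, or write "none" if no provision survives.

¶1 is struck. ¶2 has no operative effect of its own apart from ¶1 and is therefore inoperative. The only function of ¶3 is the local-preemption carve-out from ¶2, so it cannot stand once ¶2 is removed. ¶4 operates only by reference to ¶2, so it falls with ¶2. The only function of ¶5 is the civil penalty for violating ¶2, so it cannot stand once ¶2 is removed. The whole of ¶7 is the nonprofit waiver of the civil penalty for violating ¶2, defined by reference to ¶5, so ¶7 cannot stand once ¶5 is removed. ¶6 makes ¶4 an essential term, and ¶4 has been rendered inoperative by the cascade; under ¶6, the entire Act is therefore void. No provision of the Act survives.

none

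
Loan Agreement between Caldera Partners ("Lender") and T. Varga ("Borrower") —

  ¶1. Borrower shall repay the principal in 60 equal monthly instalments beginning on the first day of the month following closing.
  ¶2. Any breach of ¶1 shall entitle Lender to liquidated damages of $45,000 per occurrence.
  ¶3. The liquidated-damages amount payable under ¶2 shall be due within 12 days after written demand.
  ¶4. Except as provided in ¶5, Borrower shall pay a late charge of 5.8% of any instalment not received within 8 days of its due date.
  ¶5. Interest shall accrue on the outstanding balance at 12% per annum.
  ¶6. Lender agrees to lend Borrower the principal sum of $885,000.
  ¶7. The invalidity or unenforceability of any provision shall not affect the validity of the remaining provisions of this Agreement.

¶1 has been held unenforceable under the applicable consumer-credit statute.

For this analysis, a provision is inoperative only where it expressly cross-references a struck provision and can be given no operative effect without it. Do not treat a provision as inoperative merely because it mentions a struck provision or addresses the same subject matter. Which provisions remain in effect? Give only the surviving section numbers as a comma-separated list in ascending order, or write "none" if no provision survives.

¶1 is struck. ¶2 has no operative effect of its own apart from ¶1 and is therefore inoperative. The whole of ¶3 is the payment deadline for the liquidated-damages amount, defined by reference to ¶2, so ¶3 cannot stand once ¶2 is removed. Under the severability clause in ¶7, the remaining provisions continue in force. That leaves ¶4, ¶5, ¶6, and ¶7 in effect.

4, 5, 6, 7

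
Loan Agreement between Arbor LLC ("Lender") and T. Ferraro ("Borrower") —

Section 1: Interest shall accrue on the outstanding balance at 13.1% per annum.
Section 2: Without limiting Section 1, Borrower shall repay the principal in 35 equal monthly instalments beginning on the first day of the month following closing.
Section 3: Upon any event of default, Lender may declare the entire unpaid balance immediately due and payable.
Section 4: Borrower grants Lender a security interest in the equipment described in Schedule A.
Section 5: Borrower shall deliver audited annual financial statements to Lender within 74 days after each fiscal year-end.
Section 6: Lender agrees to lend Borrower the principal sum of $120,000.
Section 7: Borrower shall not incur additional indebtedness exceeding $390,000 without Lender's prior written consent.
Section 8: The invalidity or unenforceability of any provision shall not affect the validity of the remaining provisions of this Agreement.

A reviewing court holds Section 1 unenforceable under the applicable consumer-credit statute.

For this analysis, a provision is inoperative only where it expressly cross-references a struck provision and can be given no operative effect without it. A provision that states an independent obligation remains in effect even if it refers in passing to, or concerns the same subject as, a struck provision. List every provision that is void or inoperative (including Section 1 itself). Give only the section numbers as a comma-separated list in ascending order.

Section 1 is struck. Although Section 2 refers to Section 1, its operative terms do not depend on Section 1, so it remains in effect. Nothing else in the Agreement is defined by reference to Section 1. Under the severability clause in Section 8, the remaining provisions continue in force. Section 2, Section 3, Section 4, Section 5, Section 6, Section 7, and Section 8 remain in effect.

1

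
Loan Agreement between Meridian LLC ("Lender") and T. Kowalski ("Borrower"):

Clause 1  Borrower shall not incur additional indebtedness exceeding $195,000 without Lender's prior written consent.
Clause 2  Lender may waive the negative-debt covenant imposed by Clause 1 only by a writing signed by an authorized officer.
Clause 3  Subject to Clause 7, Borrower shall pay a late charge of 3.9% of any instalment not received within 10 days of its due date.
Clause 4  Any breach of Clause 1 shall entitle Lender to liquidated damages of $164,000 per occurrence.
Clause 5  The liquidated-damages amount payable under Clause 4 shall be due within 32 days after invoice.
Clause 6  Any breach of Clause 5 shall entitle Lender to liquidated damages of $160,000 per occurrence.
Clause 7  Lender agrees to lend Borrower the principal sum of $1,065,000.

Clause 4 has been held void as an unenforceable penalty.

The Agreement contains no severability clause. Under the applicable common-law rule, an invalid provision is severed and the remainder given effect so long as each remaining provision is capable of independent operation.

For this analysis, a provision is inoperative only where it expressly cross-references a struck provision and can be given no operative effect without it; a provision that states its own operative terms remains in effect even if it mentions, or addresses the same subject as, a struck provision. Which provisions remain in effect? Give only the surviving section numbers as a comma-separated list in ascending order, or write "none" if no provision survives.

Clause 4 is struck. Clause 5 has no operative effect of its own apart from Clause 4 and is therefore inoperative. Clause 6 operates only by reference to Clause 5, so it falls with Clause 5. With no severability clause, the stated default rule severs what cannot stand and enforces each remaining provision that can operate on its own. That leaves Clause 1, Clause 2, Clause 3, and Clause 7 in effect.

1, 2, 3, 7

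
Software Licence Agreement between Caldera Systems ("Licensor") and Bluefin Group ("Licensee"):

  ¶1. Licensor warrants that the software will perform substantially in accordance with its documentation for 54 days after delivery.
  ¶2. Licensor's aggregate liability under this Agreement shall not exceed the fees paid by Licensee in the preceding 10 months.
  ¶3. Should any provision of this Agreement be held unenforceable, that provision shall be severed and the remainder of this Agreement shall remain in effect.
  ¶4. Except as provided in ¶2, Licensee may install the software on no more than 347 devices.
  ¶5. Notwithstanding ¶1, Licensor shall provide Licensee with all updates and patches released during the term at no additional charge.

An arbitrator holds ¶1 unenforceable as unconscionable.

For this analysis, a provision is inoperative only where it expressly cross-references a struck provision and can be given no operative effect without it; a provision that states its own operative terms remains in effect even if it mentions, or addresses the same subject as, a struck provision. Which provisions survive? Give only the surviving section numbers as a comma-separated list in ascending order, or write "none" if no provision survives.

¶1 is struck. Although ¶5 refers to ¶1, its operative terms do not depend on ¶1, so it remains in effect. Nothing else in the Agreement is defined by reference to ¶1. ¶3 is a severability clause and preserves every provision that can still be given independent effect. ¶2, ¶3, ¶4, and ¶5 remain in effect.

2, 3, 4, 5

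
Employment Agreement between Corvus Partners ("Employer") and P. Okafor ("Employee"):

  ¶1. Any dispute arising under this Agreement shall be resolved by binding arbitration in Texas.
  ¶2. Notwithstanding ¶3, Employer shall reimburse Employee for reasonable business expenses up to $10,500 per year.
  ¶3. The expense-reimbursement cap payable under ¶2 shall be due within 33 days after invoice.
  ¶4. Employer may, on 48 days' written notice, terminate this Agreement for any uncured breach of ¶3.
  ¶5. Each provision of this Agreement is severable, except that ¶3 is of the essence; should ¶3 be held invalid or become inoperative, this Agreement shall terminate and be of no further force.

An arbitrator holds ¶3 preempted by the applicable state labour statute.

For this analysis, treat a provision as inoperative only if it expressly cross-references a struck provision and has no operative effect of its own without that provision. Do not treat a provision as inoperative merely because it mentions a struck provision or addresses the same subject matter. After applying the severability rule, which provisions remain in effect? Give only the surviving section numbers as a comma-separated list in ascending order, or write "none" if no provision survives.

none

¶3 is struck. ¶4 merely fixes the termination right for breach of ¶3; with ¶3 gone it has nothing to operate on and falls away. ¶5 makes ¶3 an essential term, and ¶3 is the provision held invalid; under ¶5, the entire Agreement is therefore void. No provision of the Agreement survives.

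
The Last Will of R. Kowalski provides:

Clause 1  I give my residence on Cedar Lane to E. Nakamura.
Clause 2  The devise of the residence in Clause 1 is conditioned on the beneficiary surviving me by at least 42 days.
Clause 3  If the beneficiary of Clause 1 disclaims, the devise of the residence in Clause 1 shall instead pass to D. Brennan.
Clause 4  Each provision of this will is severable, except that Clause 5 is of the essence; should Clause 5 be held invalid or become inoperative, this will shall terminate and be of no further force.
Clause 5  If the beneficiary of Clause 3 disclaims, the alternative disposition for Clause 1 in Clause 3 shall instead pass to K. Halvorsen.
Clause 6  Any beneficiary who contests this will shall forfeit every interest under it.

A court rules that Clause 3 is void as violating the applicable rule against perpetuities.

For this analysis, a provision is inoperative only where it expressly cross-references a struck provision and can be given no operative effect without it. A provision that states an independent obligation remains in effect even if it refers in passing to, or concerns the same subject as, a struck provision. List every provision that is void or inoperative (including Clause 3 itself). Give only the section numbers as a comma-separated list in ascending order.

Clause 3 is struck. Clause 5 has no operative effect of its own apart from Clause 3 and is therefore inoperative. Clause 4 makes Clause 5 an essential term, and Clause 5 has been rendered inoperative by the cascade; under Clause 4, the entire will is therefore void. No provision of the will survives.

1, 2, 3, 4, 5, 6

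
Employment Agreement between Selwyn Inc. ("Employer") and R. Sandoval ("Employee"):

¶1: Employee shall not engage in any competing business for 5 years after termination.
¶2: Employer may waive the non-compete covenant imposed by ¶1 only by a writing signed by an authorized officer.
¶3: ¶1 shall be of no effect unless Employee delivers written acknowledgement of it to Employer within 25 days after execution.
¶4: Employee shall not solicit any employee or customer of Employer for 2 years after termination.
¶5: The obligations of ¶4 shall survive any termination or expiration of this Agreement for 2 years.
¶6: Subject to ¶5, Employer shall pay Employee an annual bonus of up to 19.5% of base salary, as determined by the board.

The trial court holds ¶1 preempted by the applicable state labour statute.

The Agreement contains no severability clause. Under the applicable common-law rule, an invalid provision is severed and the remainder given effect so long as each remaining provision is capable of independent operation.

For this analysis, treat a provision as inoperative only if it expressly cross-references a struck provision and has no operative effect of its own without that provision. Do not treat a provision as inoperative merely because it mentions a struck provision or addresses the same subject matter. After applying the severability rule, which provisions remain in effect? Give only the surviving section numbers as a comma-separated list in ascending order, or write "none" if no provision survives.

4, 5, 6

¶1 is struck. ¶2 operates only by reference to ¶1, so it falls with ¶1. The only function of ¶3 is the acknowledgement condition for ¶1, so it cannot stand once ¶1 is removed. With no severability clause, the stated default rule severs what cannot stand and enforces each remaining provision that can operate on its own. The provisions still in force are ¶4, ¶5, and ¶6.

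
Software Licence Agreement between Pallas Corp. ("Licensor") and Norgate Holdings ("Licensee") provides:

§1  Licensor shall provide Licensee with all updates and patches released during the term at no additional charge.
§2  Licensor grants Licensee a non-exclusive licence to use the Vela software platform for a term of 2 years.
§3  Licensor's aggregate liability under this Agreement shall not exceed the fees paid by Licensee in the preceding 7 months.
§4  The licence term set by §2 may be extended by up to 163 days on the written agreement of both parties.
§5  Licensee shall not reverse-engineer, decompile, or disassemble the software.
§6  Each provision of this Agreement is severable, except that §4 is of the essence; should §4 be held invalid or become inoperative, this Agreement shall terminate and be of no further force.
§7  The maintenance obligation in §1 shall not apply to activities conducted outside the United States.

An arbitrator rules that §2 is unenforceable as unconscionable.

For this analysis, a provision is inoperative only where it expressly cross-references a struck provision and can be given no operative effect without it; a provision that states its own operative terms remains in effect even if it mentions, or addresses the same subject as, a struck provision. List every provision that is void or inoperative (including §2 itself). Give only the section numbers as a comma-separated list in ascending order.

1, 2, 3, 4, 5, 6, 7

§2 is struck. §4 has no operative effect of its own apart from §2 and is therefore inoperative. §6 makes §4 an essential term, and §4 has been rendered inoperative by the cascade; under §6, the entire Agreement is therefore void. No provision of the Agreement survives.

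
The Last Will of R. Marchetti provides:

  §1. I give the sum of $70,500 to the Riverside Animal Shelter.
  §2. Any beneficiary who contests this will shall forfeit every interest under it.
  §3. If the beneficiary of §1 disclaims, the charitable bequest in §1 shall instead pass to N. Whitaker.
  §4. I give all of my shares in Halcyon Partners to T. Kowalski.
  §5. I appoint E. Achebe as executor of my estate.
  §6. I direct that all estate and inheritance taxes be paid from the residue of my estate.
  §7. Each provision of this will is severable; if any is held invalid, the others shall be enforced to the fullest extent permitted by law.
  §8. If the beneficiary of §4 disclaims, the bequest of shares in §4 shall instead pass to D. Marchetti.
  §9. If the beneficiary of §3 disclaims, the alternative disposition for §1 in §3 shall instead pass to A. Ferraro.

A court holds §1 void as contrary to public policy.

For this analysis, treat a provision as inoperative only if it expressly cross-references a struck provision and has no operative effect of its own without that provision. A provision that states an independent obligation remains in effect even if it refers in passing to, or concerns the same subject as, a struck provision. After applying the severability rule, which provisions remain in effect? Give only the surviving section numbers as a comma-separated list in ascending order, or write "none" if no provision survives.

2, 4, 5, 6, 7, 8

§1 is struck. §3 merely fixes the alternative disposition for §1; with §1 gone it has nothing to operate on and falls away. §9 has no operative effect of its own apart from §3 and is therefore inoperative. §7 is a severability clause and preserves every provision that can still be given independent effect. That leaves §2, §4, §5, §6, §7, and §8 in effect.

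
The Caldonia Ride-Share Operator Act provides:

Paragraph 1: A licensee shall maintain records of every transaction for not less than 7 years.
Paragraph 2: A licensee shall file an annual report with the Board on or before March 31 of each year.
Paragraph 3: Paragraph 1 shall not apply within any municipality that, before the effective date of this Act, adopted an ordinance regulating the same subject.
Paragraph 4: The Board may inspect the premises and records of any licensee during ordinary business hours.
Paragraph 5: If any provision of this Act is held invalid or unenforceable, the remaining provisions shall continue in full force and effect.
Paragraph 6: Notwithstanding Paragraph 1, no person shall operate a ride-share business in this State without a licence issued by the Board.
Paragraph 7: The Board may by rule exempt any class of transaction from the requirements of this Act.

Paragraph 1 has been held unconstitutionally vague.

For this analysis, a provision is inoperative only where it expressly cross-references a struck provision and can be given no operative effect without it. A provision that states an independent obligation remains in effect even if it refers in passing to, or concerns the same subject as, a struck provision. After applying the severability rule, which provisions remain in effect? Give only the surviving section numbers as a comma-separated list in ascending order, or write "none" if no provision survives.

Paragraph 1 is struck. The only function of Paragraph 3 is the local-preemption carve-out from Paragraph 1, so it cannot stand once Paragraph 1 is removed. Although Paragraph 6 refers to Paragraph 1, its operative terms do not depend on Paragraph 1, so it remains in effect. Under the severability clause in Paragraph 5, the remaining provisions continue in force. That leaves Paragraph 2, Paragraph 4, Paragraph 5, Paragraph 6, and Paragraph 7 in effect.

2, 4, 5, 6, 7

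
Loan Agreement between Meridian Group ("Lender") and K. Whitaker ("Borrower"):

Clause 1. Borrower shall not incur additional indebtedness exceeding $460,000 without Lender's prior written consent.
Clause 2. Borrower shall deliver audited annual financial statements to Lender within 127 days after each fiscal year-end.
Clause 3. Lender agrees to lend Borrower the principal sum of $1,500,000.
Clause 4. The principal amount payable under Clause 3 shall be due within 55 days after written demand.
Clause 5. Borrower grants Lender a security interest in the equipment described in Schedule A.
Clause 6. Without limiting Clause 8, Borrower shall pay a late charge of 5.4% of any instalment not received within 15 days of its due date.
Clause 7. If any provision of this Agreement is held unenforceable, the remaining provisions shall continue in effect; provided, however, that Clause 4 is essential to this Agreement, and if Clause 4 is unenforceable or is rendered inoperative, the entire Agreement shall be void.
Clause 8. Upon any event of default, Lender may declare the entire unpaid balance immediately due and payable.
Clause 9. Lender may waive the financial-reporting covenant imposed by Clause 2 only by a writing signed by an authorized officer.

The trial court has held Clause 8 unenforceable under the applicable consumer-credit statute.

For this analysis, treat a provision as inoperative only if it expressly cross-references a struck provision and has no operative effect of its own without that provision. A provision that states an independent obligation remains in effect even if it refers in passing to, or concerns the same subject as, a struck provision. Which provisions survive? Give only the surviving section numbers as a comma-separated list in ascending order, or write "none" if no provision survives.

Clause 8 is struck. Clause 6 mentions Clause 8 but its own obligation stands independently of Clause 8, so Clause 6 is not affected. Nothing else in the Agreement is defined by reference to Clause 8. Clause 7 makes Clause 4 an essential term, but Clause 4 is unaffected, so the severability proviso in Clause 7 preserves the remaining provisions. Clause 1, Clause 2, Clause 3, Clause 4, Clause 5, Clause 6, Clause 7, and Clause 9 remain in effect.

1, 2, 3, 4, 5, 6, 7, 9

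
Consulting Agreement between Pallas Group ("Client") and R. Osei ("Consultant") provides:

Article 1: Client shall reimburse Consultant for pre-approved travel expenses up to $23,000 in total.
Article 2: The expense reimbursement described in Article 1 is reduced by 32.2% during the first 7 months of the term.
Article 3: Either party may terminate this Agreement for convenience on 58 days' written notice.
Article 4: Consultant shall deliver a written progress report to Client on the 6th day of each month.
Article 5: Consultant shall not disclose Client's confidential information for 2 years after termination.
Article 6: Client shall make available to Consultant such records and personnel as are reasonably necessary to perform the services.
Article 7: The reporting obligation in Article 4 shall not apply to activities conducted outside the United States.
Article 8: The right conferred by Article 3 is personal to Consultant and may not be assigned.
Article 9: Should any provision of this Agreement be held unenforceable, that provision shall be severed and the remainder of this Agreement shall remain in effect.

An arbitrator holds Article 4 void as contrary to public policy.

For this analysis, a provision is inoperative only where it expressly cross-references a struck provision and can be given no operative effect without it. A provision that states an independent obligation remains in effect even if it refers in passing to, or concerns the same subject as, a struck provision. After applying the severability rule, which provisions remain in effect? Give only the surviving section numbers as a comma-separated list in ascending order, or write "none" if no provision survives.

1, 2, 3, 5, 6, 8, 9

Article 4 is struck. Article 7 has no operative effect of its own apart from Article 4 and is therefore inoperative. Under the severability clause in Article 9, the remaining provisions continue in force. Article 1, Article 2, Article 3, Article 5, Article 6, Article 8, and Article 9 remain in effect.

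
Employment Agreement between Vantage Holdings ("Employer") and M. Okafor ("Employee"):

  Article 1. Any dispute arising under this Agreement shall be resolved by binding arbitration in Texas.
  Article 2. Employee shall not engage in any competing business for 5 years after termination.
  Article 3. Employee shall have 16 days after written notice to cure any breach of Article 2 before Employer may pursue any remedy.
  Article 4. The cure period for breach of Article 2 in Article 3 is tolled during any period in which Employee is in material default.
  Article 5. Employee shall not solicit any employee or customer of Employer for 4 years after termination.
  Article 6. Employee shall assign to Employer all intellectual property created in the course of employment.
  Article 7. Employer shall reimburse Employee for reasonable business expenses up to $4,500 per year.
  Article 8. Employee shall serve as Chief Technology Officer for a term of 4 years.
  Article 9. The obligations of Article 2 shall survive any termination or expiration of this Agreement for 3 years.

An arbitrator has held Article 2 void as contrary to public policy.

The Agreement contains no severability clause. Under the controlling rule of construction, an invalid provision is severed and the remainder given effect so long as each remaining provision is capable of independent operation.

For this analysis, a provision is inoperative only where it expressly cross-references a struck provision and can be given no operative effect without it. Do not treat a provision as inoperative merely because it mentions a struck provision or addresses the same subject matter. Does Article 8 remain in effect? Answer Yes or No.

Yes

Article 2 is struck. Article 3 operates only by reference to Article 2, so it falls with Article 2. Article 9 has no operative effect of its own apart from Article 2 and is therefore inoperative. Article 4 operates only by reference to Article 3, so it falls with Article 3. With no severability clause, the stated default rule severs what cannot stand and enforces each remaining provision that can operate on its own. The provisions still in force are Article 1, Article 5, Article 6, Article 7, and Article 8. Article 8 is among the surviving provisions, so the answer is yes.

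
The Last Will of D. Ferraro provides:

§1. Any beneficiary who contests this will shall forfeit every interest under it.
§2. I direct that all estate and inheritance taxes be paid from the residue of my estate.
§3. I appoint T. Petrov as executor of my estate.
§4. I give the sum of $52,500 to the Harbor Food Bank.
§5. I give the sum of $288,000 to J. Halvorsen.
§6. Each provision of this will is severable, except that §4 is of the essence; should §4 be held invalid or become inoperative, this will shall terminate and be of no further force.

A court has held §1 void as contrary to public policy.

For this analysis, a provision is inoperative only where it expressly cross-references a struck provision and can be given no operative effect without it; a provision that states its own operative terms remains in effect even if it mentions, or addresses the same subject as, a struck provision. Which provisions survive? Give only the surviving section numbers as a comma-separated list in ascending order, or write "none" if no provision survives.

§1 is struck. Nothing else in the will is defined by reference to §1. §6 makes §4 an essential term, but §4 is unaffected, so the severability proviso in §6 preserves the remaining provisions. The provisions still in force are §2, §3, §4, §5, and §6.

2, 3, 4, 5, 6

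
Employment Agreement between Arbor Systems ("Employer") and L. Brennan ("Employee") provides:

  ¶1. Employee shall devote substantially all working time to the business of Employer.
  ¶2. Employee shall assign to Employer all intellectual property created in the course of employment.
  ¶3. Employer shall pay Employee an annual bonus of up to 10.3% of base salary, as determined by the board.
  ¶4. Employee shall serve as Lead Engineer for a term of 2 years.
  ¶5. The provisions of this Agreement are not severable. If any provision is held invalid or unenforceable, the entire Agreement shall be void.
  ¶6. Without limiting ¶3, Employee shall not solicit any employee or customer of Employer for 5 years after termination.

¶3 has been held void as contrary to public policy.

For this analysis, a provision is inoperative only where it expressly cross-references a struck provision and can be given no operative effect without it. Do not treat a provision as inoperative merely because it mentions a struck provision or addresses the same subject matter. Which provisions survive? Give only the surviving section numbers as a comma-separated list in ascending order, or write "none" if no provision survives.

none

¶3 is struck. No other provision's operative terms depend on ¶3. ¶5 provides that the Agreement is not severable, so the invalidity of any one provision voids the entire Agreement. No provision of the Agreement survives.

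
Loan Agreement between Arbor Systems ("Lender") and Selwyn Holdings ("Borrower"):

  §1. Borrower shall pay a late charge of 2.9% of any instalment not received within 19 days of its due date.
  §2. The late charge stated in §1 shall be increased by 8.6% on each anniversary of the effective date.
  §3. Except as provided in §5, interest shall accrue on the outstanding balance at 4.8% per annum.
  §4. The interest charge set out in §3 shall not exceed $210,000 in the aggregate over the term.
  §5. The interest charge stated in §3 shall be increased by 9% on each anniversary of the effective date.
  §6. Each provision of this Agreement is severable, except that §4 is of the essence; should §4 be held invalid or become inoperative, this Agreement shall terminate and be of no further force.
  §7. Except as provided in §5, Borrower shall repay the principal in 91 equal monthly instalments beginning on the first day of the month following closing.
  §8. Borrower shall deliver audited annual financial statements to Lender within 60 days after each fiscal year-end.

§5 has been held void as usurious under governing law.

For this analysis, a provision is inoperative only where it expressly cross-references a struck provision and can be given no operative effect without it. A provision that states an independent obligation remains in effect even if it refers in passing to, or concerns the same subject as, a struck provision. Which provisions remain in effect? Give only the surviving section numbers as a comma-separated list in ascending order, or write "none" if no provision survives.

1, 2, 3, 4, 6, 7, 8

§5 is struck. Although §3 refers to §5, its operative terms do not depend on §5, so it remains in effect. Although §7 refers to §5, its operative terms do not depend on §5, so it remains in effect. No other provision's operative terms depend on §5. §6 makes §4 an essential term, but §4 is unaffected, so the severability proviso in §6 preserves the remaining provisions. §1, §2, §3, §4, §6, §7, and §8 remain in effect.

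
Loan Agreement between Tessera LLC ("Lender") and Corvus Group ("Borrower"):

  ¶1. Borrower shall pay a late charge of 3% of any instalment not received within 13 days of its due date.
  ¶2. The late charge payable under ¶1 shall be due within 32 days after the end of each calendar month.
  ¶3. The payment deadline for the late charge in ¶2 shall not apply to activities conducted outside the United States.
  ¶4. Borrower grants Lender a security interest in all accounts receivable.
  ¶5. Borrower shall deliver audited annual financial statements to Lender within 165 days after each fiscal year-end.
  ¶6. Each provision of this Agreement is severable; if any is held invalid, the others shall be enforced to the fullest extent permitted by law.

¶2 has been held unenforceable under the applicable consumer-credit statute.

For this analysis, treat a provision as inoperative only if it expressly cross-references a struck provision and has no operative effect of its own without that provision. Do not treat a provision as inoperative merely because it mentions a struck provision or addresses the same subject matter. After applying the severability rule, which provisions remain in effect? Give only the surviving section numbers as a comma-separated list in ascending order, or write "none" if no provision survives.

1, 4, 5, 6

¶2 is struck. The whole of ¶3 is the carve-out from the payment deadline for the late charge, defined by reference to ¶2, so ¶3 cannot stand once ¶2 is removed. Under the severability clause in ¶6, the remaining provisions continue in force. The provisions still in force are ¶1, ¶4, ¶5, and ¶6.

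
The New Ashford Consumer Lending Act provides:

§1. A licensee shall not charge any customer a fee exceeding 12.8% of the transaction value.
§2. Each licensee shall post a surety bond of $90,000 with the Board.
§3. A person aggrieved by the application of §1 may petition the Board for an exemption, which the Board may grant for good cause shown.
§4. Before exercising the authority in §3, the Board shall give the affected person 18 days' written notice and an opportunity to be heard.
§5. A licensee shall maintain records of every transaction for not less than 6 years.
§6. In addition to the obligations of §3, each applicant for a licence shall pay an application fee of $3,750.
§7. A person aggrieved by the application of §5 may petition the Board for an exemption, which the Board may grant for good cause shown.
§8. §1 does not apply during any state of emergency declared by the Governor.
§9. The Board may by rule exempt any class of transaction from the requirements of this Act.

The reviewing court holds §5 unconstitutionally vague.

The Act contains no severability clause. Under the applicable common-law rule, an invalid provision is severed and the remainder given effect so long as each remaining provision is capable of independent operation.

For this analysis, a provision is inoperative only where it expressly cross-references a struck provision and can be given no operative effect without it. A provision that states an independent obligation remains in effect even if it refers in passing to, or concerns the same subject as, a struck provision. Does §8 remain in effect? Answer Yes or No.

Yes

§5 is struck. §7 has no operative effect of its own apart from §5 and is therefore inoperative. With no severability clause, the stated default rule severs what cannot stand and enforces each remaining provision that can operate on its own. That leaves §1, §2, §3, §4, §6, §8, and §9 in effect. §8 is among the surviving provisions, so the answer is yes.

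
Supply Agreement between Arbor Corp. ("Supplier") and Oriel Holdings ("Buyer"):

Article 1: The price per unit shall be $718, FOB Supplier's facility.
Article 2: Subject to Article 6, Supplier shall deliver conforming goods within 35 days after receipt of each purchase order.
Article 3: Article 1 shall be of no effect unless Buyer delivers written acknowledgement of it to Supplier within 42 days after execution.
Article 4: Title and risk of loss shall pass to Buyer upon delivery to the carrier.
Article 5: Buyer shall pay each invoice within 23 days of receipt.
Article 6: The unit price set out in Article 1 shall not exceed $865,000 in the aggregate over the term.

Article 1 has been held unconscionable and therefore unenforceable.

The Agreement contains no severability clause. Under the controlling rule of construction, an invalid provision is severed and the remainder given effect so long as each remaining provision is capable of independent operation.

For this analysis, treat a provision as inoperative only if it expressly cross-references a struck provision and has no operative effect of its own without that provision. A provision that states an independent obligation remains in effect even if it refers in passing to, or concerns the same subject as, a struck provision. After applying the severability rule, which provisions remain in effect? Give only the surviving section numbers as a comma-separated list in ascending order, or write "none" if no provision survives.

Article 1 is struck. The only function of Article 3 is the acknowledgement condition for Article 1, so it cannot stand once Article 1 is removed. Article 6 operates only by reference to Article 1, so it falls with Article 1. Although Article 2 refers to Article 6, its operative terms do not depend on Article 6, so it remains in effect. With no severability clause, the stated default rule severs what cannot stand and enforces each remaining provision that can operate on its own. The provisions still in force are Article 2, Article 4, and Article 5.

2, 4, 5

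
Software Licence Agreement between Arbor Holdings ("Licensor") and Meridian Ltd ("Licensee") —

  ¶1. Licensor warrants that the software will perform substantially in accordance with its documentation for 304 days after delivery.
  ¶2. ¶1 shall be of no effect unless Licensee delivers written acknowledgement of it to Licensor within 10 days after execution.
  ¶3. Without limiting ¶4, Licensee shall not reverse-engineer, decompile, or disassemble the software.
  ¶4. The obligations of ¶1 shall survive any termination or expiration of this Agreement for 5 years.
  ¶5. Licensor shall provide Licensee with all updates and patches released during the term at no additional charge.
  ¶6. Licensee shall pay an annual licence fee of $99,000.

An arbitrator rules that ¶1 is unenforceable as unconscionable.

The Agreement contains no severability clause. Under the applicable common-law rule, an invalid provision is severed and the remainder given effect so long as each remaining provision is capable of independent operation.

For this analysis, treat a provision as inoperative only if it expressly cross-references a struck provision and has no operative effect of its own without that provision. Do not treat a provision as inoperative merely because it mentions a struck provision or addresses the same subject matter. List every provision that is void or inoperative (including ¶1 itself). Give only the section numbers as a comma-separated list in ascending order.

¶1 is struck. ¶2 has no operative effect of its own apart from ¶1 and is therefore inoperative. ¶4 merely fixes the survival period for ¶1; with ¶1 gone it has nothing to operate on and falls away. ¶3 mentions ¶4 but its own obligation stands independently of ¶4, so ¶3 is not affected. With no severability clause, the stated default rule severs what cannot stand and enforces each remaining provision that can operate on its own. That leaves ¶3, ¶5, and ¶6 in effect.

1, 2, 4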